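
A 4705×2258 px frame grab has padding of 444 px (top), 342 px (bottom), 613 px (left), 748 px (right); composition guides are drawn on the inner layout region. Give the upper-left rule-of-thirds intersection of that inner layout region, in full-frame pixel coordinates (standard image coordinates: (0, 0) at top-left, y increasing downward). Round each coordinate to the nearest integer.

x = 1728 px, y = 935 px

Content width = 4705 − 613 − 748 = 3344 px; content height = 2258 − 444 − 342 = 1472 px.
Upper-left is one-third across and one-third down within the inner layout region.
x = 613 + 1 × 3344/3 = 613 + 1114.67 ≈ 1728
y = 444 + 1 × 1472/3 = 444 + 490.67 ≈ 935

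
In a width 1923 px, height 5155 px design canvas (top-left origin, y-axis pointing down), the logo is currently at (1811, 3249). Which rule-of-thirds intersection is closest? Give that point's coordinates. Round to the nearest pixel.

(1282, 3437)

Third lines: x ∈ {641, 1282}, y ∈ {1718, 3437}.
1811 is closer to x = 1282; 3249 is closer to y = 3437.
So the nearest intersection is the lower-right power point.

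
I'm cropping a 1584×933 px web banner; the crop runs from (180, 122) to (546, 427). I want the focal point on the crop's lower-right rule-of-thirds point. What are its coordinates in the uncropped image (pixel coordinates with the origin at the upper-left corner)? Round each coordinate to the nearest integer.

Crop width = 546 − 180 = 366 px; one third is 122.00 px.
Crop height = 427 − 122 = 305 px; one third is 101.67 px.
The lower-right point is two-thirds across and two-thirds down within the crop:
x = 180 + 2 × 122.00 ≈ 424; y = 122 + 2 × 101.67 ≈ 325.

x = 424 px, y = 325 px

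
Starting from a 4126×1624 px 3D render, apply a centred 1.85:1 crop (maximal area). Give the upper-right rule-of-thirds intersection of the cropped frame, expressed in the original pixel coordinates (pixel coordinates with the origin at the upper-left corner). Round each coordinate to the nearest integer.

x = 2564 px, y = 541 px

4126/1624 > 1.85/1, so the 1.85:1 crop keeps the full height 1624 and trims width to 1624 × 1.85/1 = 3004.40 px.
Left offset = (4126 − 3004.40)/2 = 560.80 px; top offset = 0.
Upper-right is two-thirds across and one-third down within the crop:
x = 560.80 + 2 × 3004.40/3 ≈ 2564; y = 0.00 + 1 × 1624.00/3 ≈ 541.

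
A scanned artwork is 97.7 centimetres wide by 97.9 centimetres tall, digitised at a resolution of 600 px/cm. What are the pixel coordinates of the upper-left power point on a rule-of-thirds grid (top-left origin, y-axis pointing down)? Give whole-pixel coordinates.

x = 19540 px, y = 19580 px

In pixels the canvas is 97.7 × 600 = 58620 wide and 97.9 × 600 = 58740 tall.
The upper-left point is one-third across and one-third down:
x = 1 × 58620/3 ≈ 19540; y = 1 × 58740/3 ≈ 19580.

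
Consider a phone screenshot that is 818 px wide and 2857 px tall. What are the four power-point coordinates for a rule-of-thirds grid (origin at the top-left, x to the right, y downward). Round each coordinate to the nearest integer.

One third of 818 is 272.67; one third of 2857 is 952.33.
Vertical third lines at x = 273 and x = 545; horizontal third lines at y = 952 and y = 1905.

(273, 952), (545, 952), (273, 1905), (545, 1905)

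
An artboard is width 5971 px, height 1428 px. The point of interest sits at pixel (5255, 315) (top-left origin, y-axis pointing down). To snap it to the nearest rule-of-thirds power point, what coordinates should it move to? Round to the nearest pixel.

Third lines: x ∈ {1990, 3981}, y ∈ {476, 952}.
5255 is closer to x = 3981; 315 is closer to y = 476.
So the nearest intersection is the upper-right power point.

x = 3981 px, y = 476 px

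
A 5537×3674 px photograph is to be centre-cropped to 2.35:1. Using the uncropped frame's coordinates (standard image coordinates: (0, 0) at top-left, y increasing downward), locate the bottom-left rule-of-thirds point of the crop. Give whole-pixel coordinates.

(1846, 2230)

5537/3674 < 2.35/1, so the 2.35:1 crop keeps the full width 5537 and trims height to 5537 × 1/2.35 = 2356.17 px.
Top offset = (3674 − 2356.17)/2 = 658.91 px; left offset = 0.
Bottom-left is one-third across and two-thirds down within the crop:
x = 0.00 + 1 × 5537.00/3 ≈ 1846; y = 658.91 + 2 × 2356.17/3 ≈ 2230.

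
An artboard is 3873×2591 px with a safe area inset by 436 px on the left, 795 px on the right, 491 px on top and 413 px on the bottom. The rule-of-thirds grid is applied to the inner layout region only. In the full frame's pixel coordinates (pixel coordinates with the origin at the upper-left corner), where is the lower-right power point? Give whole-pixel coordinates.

(2197, 1616)

Content width = 3873 − 436 − 795 = 2642 px; content height = 2591 − 491 − 413 = 1687 px.
Lower-right is two-thirds across and two-thirds down within the inner layout region.
x = 436 + 2 × 2642/3 = 436 + 1761.33 ≈ 2197
y = 491 + 2 × 1687/3 = 491 + 1124.67 ≈ 1616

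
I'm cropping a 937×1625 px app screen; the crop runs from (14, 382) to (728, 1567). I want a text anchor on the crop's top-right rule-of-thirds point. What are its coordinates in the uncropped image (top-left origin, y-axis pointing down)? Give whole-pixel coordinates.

(490, 777)

Crop width = 728 − 14 = 714 px; one third is 238.00 px.
Crop height = 1567 − 382 = 1185 px; one third is 395.00 px.
The top-right point is two-thirds across and one-third down within the crop:
x = 14 + 2 × 238.00 ≈ 490; y = 382 + 1 × 395.00 ≈ 777.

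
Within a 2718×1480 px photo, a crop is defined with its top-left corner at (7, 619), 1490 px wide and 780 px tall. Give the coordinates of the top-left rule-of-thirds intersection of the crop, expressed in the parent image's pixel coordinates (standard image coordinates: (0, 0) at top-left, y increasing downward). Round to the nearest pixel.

One third of the crop width 1490 is 496.67 px.
One third of the crop height 780 is 260.00 px.
The top-left point is one-third across and one-third down within the crop:
x = 7 + 1 × 496.67 ≈ 504; y = 619 + 1 × 260.00 ≈ 879.

(504, 879)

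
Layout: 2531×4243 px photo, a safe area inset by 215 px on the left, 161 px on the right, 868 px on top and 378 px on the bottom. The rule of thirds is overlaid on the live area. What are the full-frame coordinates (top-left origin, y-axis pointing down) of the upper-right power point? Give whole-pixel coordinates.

Content width = 2531 − 215 − 161 = 2155 px; content height = 4243 − 868 − 378 = 2997 px.
Upper-right is two-thirds across and one-third down within the live area.
x = 215 + 2 × 2155/3 = 215 + 1436.67 ≈ 1652
y = 868 + 1 × 2997/3 = 868 + 999.00 ≈ 1867

(1652, 1867)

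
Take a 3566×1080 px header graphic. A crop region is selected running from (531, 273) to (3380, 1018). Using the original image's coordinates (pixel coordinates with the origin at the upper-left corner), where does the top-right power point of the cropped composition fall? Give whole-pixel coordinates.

(2430, 521)

Crop width = 3380 − 531 = 2849 px; one third is 949.67 px.
Crop height = 1018 − 273 = 745 px; one third is 248.33 px.
The top-right point is two-thirds across and one-third down within the crop:
x = 531 + 2 × 949.67 ≈ 2430; y = 273 + 1 × 248.33 ≈ 521.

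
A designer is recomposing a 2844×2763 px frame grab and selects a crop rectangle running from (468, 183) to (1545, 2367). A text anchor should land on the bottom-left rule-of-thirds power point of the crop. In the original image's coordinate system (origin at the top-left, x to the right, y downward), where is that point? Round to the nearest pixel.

(827, 1639)

Crop width = 1545 − 468 = 1077 px; one third is 359.00 px.
Crop height = 2367 − 183 = 2184 px; one third is 728.00 px.
The bottom-left point is one-third across and two-thirds down within the crop:
x = 468 + 1 × 359.00 ≈ 827; y = 183 + 2 × 728.00 ≈ 1639.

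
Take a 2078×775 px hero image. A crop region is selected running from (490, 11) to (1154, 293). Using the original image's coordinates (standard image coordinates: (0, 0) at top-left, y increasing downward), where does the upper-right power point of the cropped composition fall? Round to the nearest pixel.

(933, 105)

Crop width = 1154 − 490 = 664 px; one third is 221.33 px.
Crop height = 293 − 11 = 282 px; one third is 94.00 px.
The upper-right point is two-thirds across and one-third down within the crop:
x = 490 + 2 × 221.33 ≈ 933; y = 11 + 1 × 94.00 ≈ 105.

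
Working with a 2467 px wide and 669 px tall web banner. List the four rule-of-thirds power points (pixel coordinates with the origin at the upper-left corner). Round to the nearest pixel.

(822, 223), (1645, 223), (822, 446), (1645, 446)

One third of 2467 is 822.33; one third of 669 is 223.
Vertical third lines at x = 822 and x = 1645; horizontal third lines at y = 223 and y = 446.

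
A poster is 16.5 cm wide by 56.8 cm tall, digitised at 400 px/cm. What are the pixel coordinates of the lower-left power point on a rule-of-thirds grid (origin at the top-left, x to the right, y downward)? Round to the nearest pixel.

In pixels the canvas is 16.5 × 400 = 6600 wide and 56.8 × 400 = 22720 tall.
The lower-left point is one-third across and two-thirds down:
x = 1 × 6600/3 ≈ 2200; y = 2 × 22720/3 ≈ 15147.

(2200, 15147)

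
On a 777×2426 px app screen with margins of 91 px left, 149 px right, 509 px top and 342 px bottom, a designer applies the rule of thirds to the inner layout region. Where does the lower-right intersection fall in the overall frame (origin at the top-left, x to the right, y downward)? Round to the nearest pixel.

Content width = 777 − 91 − 149 = 537 px; content height = 2426 − 509 − 342 = 1575 px.
Lower-right is two-thirds across and two-thirds down within the inner layout region.
x = 91 + 2 × 537/3 = 91 + 358.00 ≈ 449
y = 509 + 2 × 1575/3 = 509 + 1050.00 ≈ 1559

x = 449 px, y = 1559 px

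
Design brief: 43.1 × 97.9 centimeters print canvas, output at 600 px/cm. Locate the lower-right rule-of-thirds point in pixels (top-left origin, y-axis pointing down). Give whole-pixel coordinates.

In pixels the canvas is 43.1 × 600 = 25860 wide and 97.9 × 600 = 58740 tall.
The lower-right point is two-thirds across and two-thirds down:
x = 2 × 25860/3 ≈ 17240; y = 2 × 58740/3 ≈ 39160.

(17240, 39160)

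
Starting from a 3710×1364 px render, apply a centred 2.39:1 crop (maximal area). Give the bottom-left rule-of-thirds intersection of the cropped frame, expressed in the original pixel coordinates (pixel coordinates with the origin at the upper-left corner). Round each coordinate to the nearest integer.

3710/1364 > 2.39/1, so the 2.39:1 crop keeps the full height 1364 and trims width to 1364 × 2.39/1 = 3259.96 px.
Left offset = (3710 − 3259.96)/2 = 225.02 px; top offset = 0.
Bottom-left is one-third across and two-thirds down within the crop:
x = 225.02 + 1 × 3259.96/3 ≈ 1312; y = 0.00 + 2 × 1364.00/3 ≈ 909.

(1312, 909)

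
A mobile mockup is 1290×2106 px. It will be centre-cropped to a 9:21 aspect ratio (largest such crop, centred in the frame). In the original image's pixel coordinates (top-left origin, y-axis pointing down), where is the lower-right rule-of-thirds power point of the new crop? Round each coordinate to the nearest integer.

x = 795 px, y = 1404 px

1290/2106 > 9/21, so the 9:21 crop keeps the full height 2106 and trims width to 2106 × 9/21 = 902.57 px.
Left offset = (1290 − 902.57)/2 = 193.71 px; top offset = 0.
Lower-right is two-thirds across and two-thirds down within the crop:
x = 193.71 + 2 × 902.57/3 ≈ 795; y = 0.00 + 2 × 2106.00/3 ≈ 1404.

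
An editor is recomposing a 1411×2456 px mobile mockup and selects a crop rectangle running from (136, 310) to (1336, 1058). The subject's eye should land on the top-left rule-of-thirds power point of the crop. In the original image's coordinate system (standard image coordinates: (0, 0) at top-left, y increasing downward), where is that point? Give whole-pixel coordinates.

Crop width = 1336 − 136 = 1200 px; one third is 400.00 px.
Crop height = 1058 − 310 = 748 px; one third is 249.33 px.
The top-left point is one-third across and one-third down within the crop:
x = 136 + 1 × 400.00 ≈ 536; y = 310 + 1 × 249.33 ≈ 559.

(536, 559)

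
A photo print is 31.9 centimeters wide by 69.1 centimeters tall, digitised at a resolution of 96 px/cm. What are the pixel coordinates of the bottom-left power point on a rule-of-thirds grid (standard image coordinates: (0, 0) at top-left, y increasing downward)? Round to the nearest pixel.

In pixels the canvas is 31.9 × 96 = 3062.4 wide and 69.1 × 96 = 6633.6 tall.
The bottom-left point is one-third across and two-thirds down:
x = 1 × 3062.4/3 ≈ 1021; y = 2 × 6633.6/3 ≈ 4422.

(1021, 4422)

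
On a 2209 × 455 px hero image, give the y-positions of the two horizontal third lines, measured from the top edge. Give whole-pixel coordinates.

152 px and 303 px

455 / 3 = 151.67, so the horizontal lines sit at one and two thirds of 455.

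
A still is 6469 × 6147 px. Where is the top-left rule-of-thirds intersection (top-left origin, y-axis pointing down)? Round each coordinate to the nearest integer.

The top-left point sits one-third of the way across and one-third of the way down.
x = 1 × 6469/3 ≈ 2156; y = 1 × 6147/3 ≈ 2049.

x = 2156 px, y = 2049 px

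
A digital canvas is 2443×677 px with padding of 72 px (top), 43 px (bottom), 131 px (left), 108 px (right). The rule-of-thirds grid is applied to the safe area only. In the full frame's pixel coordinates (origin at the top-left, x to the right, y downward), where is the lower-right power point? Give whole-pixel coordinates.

Content width = 2443 − 131 − 108 = 2204 px; content height = 677 − 72 − 43 = 562 px.
Lower-right is two-thirds across and two-thirds down within the safe area.
x = 131 + 2 × 2204/3 = 131 + 1469.33 ≈ 1600
y = 72 + 2 × 562/3 = 72 + 374.67 ≈ 447

x = 1600 px, y = 447 px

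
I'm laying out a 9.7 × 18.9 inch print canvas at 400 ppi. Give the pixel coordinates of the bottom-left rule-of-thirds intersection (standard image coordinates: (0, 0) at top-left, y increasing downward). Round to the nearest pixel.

In pixels the canvas is 9.7 × 400 = 3880 wide and 18.9 × 400 = 7560 tall.
The bottom-left point is one-third across and two-thirds down:
x = 1 × 3880/3 ≈ 1293; y = 2 × 7560/3 ≈ 5040.

x = 1293 px, y = 5040 px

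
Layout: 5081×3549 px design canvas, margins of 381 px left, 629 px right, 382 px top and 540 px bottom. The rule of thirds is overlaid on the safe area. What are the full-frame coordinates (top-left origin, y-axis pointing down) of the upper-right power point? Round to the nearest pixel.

Content width = 5081 − 381 − 629 = 4071 px; content height = 3549 − 382 − 540 = 2627 px.
Upper-right is two-thirds across and one-third down within the safe area.
x = 381 + 2 × 4071/3 = 381 + 2714.00 ≈ 3095
y = 382 + 1 × 2627/3 = 382 + 875.67 ≈ 1258

x = 3095 px, y = 1258 px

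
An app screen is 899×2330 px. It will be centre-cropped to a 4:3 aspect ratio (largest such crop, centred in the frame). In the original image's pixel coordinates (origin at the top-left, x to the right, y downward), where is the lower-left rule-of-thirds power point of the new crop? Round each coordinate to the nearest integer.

899/2330 < 4/3, so the 4:3 crop keeps the full width 899 and trims height to 899 × 3/4 = 674.25 px.
Top offset = (2330 − 674.25)/2 = 827.88 px; left offset = 0.
Lower-left is one-third across and two-thirds down within the crop:
x = 0.00 + 1 × 899.00/3 ≈ 300; y = 827.88 + 2 × 674.25/3 ≈ 1277.

x = 300 px, y = 1277 px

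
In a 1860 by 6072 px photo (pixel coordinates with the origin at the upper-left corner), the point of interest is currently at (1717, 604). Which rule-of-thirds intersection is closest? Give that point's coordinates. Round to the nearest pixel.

Third lines: x ∈ {620, 1240}, y ∈ {2024, 4048}.
1717 is closer to x = 1240; 604 is closer to y = 2024.
So the nearest intersection is the upper-right power point.

(1240, 2024)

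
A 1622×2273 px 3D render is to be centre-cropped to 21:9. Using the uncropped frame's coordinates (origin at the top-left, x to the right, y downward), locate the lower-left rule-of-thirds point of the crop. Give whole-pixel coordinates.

1622/2273 < 21/9, so the 21:9 crop keeps the full width 1622 and trims height to 1622 × 9/21 = 695.14 px.
Top offset = (2273 − 695.14)/2 = 788.93 px; left offset = 0.
Lower-left is one-third across and two-thirds down within the crop:
x = 0.00 + 1 × 1622.00/3 ≈ 541; y = 788.93 + 2 × 695.14/3 ≈ 1252.

(541, 1252)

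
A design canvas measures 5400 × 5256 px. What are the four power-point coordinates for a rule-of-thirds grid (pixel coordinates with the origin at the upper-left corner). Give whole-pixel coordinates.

(1800, 1752), (3600, 1752), (1800, 3504), (3600, 3504)

One third of 5400 is 1800; one third of 5256 is 1752.
Vertical third lines at x = 1800 and x = 3600; horizontal third lines at y = 1752 and y = 3504.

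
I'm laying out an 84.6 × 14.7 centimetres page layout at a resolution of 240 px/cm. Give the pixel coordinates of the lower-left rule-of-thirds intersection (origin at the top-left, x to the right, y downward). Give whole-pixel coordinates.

x = 6768 px, y = 2352 px

In pixels the canvas is 84.6 × 240 = 20304 wide and 14.7 × 240 = 3528 tall.
The lower-left point is one-third across and two-thirds down:
x = 1 × 20304/3 ≈ 6768; y = 2 × 3528/3 ≈ 2352.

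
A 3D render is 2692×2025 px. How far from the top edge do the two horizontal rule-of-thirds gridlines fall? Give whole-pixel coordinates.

2025 / 3 = 675, so the horizontal lines sit at one and two thirds of 2025.

675 px and 1350 px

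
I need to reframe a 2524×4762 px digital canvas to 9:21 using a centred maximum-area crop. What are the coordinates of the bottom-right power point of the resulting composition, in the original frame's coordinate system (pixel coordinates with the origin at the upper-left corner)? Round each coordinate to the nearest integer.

(1602, 3175)

2524/4762 > 9/21, so the 9:21 crop keeps the full height 4762 and trims width to 4762 × 9/21 = 2040.86 px.
Left offset = (2524 − 2040.86)/2 = 241.57 px; top offset = 0.
Bottom-right is two-thirds across and two-thirds down within the crop:
x = 241.57 + 2 × 2040.86/3 ≈ 1602; y = 0.00 + 2 × 4762.00/3 ≈ 3175.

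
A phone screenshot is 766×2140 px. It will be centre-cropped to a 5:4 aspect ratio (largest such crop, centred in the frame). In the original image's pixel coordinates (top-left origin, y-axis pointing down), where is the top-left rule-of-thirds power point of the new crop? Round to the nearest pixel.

x = 255 px, y = 968 px

766/2140 < 5/4, so the 5:4 crop keeps the full width 766 and trims height to 766 × 4/5 = 612.80 px.
Top offset = (2140 − 612.80)/2 = 763.60 px; left offset = 0.
Top-left is one-third across and one-third down within the crop:
x = 0.00 + 1 × 766.00/3 ≈ 255; y = 763.60 + 1 × 612.80/3 ≈ 968.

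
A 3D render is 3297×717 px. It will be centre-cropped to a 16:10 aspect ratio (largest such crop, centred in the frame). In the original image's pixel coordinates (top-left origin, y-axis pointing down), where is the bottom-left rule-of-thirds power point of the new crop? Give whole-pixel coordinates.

x = 1457 px, y = 478 px

3297/717 > 16/10, so the 16:10 crop keeps the full height 717 and trims width to 717 × 16/10 = 1147.20 px.
Left offset = (3297 − 1147.20)/2 = 1074.90 px; top offset = 0.
Bottom-left is one-third across and two-thirds down within the crop:
x = 1074.90 + 1 × 1147.20/3 ≈ 1457; y = 0.00 + 2 × 717.00/3 ≈ 478.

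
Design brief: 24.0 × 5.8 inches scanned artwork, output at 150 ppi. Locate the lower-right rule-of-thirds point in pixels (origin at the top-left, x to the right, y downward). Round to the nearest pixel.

(2400, 580)

In pixels the canvas is 24.0 × 150 = 3600 wide and 5.8 × 150 = 870 tall.
The lower-right point is two-thirds across and two-thirds down:
x = 2 × 3600/3 ≈ 2400; y = 2 × 870/3 ≈ 580.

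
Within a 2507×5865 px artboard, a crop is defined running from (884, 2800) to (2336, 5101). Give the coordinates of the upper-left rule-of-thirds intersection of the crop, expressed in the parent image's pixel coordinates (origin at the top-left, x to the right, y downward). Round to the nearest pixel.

Crop width = 2336 − 884 = 1452 px; one third is 484.00 px.
Crop height = 5101 − 2800 = 2301 px; one third is 767.00 px.
The upper-left point is one-third across and one-third down within the crop:
x = 884 + 1 × 484.00 ≈ 1368; y = 2800 + 1 × 767.00 ≈ 3567.

x = 1368 px, y = 3567 px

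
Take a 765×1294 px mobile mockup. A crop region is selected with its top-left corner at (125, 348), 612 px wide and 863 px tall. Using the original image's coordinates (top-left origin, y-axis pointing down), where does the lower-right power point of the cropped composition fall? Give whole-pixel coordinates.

(533, 923)

One third of the crop width 612 is 204.00 px.
One third of the crop height 863 is 287.67 px.
The lower-right point is two-thirds across and two-thirds down within the crop:
x = 125 + 2 × 204.00 ≈ 533; y = 348 + 2 × 287.67 ≈ 923.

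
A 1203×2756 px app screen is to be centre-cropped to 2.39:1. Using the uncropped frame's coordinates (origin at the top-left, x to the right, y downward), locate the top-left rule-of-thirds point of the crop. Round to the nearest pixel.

(401, 1294)

1203/2756 < 2.39/1, so the 2.39:1 crop keeps the full width 1203 and trims height to 1203 × 1/2.39 = 503.35 px.
Top offset = (2756 − 503.35)/2 = 1126.33 px; left offset = 0.
Top-left is one-third across and one-third down within the crop:
x = 0.00 + 1 × 1203.00/3 ≈ 401; y = 1126.33 + 1 × 503.35/3 ≈ 1294.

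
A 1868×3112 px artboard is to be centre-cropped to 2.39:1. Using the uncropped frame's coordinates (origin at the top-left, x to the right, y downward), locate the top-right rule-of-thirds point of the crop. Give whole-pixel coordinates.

(1245, 1426)

1868/3112 < 2.39/1, so the 2.39:1 crop keeps the full width 1868 and trims height to 1868 × 1/2.39 = 781.59 px.
Top offset = (3112 − 781.59)/2 = 1165.21 px; left offset = 0.
Top-right is two-thirds across and one-third down within the crop:
x = 0.00 + 2 × 1868.00/3 ≈ 1245; y = 1165.21 + 1 × 781.59/3 ≈ 1426.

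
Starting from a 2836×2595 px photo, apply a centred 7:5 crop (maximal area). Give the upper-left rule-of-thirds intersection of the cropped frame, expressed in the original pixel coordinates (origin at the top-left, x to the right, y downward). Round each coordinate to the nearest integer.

x = 945 px, y = 960 px

2836/2595 < 7/5, so the 7:5 crop keeps the full width 2836 and trims height to 2836 × 5/7 = 2025.71 px.
Top offset = (2595 − 2025.71)/2 = 284.64 px; left offset = 0.
Upper-left is one-third across and one-third down within the crop:
x = 0.00 + 1 × 2836.00/3 ≈ 945; y = 284.64 + 1 × 2025.71/3 ≈ 960.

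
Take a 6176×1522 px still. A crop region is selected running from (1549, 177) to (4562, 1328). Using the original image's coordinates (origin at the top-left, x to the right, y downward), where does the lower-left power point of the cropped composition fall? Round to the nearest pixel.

Crop width = 4562 − 1549 = 3013 px; one third is 1004.33 px.
Crop height = 1328 − 177 = 1151 px; one third is 383.67 px.
The lower-left point is one-third across and two-thirds down within the crop:
x = 1549 + 1 × 1004.33 ≈ 2553; y = 177 + 2 × 383.67 ≈ 944.

x = 2553 px, y = 944 px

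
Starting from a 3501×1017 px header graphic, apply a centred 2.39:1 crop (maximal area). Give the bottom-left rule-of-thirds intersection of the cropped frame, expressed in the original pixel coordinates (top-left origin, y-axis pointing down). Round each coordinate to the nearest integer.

3501/1017 > 2.39/1, so the 2.39:1 crop keeps the full height 1017 and trims width to 1017 × 2.39/1 = 2430.63 px.
Left offset = (3501 − 2430.63)/2 = 535.18 px; top offset = 0.
Bottom-left is one-third across and two-thirds down within the crop:
x = 535.18 + 1 × 2430.63/3 ≈ 1345; y = 0.00 + 2 × 1017.00/3 ≈ 678.

(1345, 678)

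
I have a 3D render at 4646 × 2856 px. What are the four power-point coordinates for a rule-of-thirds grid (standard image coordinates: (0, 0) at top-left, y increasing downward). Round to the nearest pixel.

One third of 4646 is 1548.67; one third of 2856 is 952.
Vertical third lines at x = 1549 and x = 3097; horizontal third lines at y = 952 and y = 1904.

(1549, 952), (3097, 952), (1549, 1904), (3097, 1904)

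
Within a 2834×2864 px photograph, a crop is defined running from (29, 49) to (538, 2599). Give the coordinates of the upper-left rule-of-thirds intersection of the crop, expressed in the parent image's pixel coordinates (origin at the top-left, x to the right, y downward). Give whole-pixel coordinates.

Crop width = 538 − 29 = 509 px; one third is 169.67 px.
Crop height = 2599 − 49 = 2550 px; one third is 850.00 px.
The upper-left point is one-third across and one-third down within the crop:
x = 29 + 1 × 169.67 ≈ 199; y = 49 + 1 × 850.00 ≈ 899.

(199, 899)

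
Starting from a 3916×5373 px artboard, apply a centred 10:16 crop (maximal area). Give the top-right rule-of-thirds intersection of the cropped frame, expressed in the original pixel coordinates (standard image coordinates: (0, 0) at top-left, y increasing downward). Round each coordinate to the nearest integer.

3916/5373 > 10/16, so the 10:16 crop keeps the full height 5373 and trims width to 5373 × 10/16 = 3358.12 px.
Left offset = (3916 − 3358.12)/2 = 278.94 px; top offset = 0.
Top-right is two-thirds across and one-third down within the crop:
x = 278.94 + 2 × 3358.12/3 ≈ 2518; y = 0.00 + 1 × 5373.00/3 ≈ 1791.

x = 2518 px, y = 1791 px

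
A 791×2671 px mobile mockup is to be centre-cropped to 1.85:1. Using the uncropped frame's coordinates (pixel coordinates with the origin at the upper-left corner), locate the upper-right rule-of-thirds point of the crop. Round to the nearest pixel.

x = 527 px, y = 1264 px

791/2671 < 1.85/1, so the 1.85:1 crop keeps the full width 791 and trims height to 791 × 1/1.85 = 427.57 px.
Top offset = (2671 − 427.57)/2 = 1121.72 px; left offset = 0.
Upper-right is two-thirds across and one-third down within the crop:
x = 0.00 + 2 × 791.00/3 ≈ 527; y = 1121.72 + 1 × 427.57/3 ≈ 1264.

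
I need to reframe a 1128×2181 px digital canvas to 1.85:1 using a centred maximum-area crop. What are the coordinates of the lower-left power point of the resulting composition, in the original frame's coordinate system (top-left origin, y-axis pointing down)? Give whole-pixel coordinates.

(376, 1192)

1128/2181 < 1.85/1, so the 1.85:1 crop keeps the full width 1128 and trims height to 1128 × 1/1.85 = 609.73 px.
Top offset = (2181 − 609.73)/2 = 785.64 px; left offset = 0.
Lower-left is one-third across and two-thirds down within the crop:
x = 0.00 + 1 × 1128.00/3 ≈ 376; y = 785.64 + 2 × 609.73/3 ≈ 1192.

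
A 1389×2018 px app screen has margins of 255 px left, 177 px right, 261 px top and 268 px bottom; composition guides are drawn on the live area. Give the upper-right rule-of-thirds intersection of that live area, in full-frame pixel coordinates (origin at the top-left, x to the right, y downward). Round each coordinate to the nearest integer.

x = 893 px, y = 757 px

Content width = 1389 − 255 − 177 = 957 px; content height = 2018 − 261 − 268 = 1489 px.
Upper-right is two-thirds across and one-third down within the live area.
x = 255 + 2 × 957/3 = 255 + 638.00 ≈ 893
y = 261 + 1 × 1489/3 = 261 + 496.33 ≈ 757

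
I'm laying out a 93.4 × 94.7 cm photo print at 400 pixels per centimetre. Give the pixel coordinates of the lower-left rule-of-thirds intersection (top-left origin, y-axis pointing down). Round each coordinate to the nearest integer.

In pixels the canvas is 93.4 × 400 = 37360 wide and 94.7 × 400 = 37880 tall.
The lower-left point is one-third across and two-thirds down:
x = 1 × 37360/3 ≈ 12453; y = 2 × 37880/3 ≈ 25253.

(12453, 25253)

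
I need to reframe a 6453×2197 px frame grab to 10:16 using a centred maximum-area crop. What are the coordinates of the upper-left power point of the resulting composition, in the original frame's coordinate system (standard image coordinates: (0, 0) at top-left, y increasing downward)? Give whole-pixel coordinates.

x = 2998 px, y = 732 px

6453/2197 > 10/16, so the 10:16 crop keeps the full height 2197 and trims width to 2197 × 10/16 = 1373.12 px.
Left offset = (6453 − 1373.12)/2 = 2539.94 px; top offset = 0.
Upper-left is one-third across and one-third down within the crop:
x = 2539.94 + 1 × 1373.12/3 ≈ 2998; y = 0.00 + 1 × 2197.00/3 ≈ 732.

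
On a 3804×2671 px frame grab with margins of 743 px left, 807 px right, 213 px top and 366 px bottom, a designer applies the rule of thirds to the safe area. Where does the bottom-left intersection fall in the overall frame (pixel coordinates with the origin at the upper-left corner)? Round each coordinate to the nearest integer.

(1494, 1608)

Content width = 3804 − 743 − 807 = 2254 px; content height = 2671 − 213 − 366 = 2092 px.
Bottom-left is one-third across and two-thirds down within the safe area.
x = 743 + 1 × 2254/3 = 743 + 751.33 ≈ 1494
y = 213 + 2 × 2092/3 = 213 + 1394.67 ≈ 1608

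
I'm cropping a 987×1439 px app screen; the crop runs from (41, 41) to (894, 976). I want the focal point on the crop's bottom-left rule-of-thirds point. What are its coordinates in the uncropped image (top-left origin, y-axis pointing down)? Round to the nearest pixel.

x = 325 px, y = 664 px

Crop width = 894 − 41 = 853 px; one third is 284.33 px.
Crop height = 976 − 41 = 935 px; one third is 311.67 px.
The bottom-left point is one-third across and two-thirds down within the crop:
x = 41 + 1 × 284.33 ≈ 325; y = 41 + 2 × 311.67 ≈ 664.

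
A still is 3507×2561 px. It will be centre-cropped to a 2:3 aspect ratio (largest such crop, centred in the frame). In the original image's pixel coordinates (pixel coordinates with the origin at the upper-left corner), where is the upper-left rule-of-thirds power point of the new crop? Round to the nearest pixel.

3507/2561 > 2/3, so the 2:3 crop keeps the full height 2561 and trims width to 2561 × 2/3 = 1707.33 px.
Left offset = (3507 − 1707.33)/2 = 899.83 px; top offset = 0.
Upper-left is one-third across and one-third down within the crop:
x = 899.83 + 1 × 1707.33/3 ≈ 1469; y = 0.00 + 1 × 2561.00/3 ≈ 854.

(1469, 854)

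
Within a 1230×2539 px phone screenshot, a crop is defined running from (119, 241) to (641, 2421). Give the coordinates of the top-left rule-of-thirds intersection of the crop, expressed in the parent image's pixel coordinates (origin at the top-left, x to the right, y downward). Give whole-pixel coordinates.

Crop width = 641 − 119 = 522 px; one third is 174.00 px.
Crop height = 2421 − 241 = 2180 px; one third is 726.67 px.
The top-left point is one-third across and one-third down within the crop:
x = 119 + 1 × 174.00 ≈ 293; y = 241 + 1 × 726.67 ≈ 968.

(293, 968)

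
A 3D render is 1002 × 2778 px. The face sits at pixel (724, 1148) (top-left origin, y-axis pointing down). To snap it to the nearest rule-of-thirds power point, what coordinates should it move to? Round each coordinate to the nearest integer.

(668, 926)

Third lines: x ∈ {334, 668}, y ∈ {926, 1852}.
724 is closer to x = 668; 1148 is closer to y = 926.
So the nearest intersection is the upper-right power point.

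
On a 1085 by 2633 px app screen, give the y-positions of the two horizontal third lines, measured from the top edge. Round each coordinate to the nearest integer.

2633 / 3 = 877.67, so the horizontal lines sit at one and two thirds of 2633.

y = 878 px and y = 1755 px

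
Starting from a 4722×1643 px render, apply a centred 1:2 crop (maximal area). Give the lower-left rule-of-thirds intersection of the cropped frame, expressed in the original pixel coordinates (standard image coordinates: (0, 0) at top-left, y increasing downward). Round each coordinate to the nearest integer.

x = 2224 px, y = 1095 px

4722/1643 > 1/2, so the 1:2 crop keeps the full height 1643 and trims width to 1643 × 1/2 = 821.50 px.
Left offset = (4722 − 821.50)/2 = 1950.25 px; top offset = 0.
Lower-left is one-third across and two-thirds down within the crop:
x = 1950.25 + 1 × 821.50/3 ≈ 2224; y = 0.00 + 2 × 1643.00/3 ≈ 1095.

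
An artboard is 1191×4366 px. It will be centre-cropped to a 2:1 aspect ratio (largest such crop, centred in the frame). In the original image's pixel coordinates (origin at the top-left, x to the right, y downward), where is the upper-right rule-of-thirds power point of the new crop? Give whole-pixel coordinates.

1191/4366 < 2/1, so the 2:1 crop keeps the full width 1191 and trims height to 1191 × 1/2 = 595.50 px.
Top offset = (4366 − 595.50)/2 = 1885.25 px; left offset = 0.
Upper-right is two-thirds across and one-third down within the crop:
x = 0.00 + 2 × 1191.00/3 ≈ 794; y = 1885.25 + 1 × 595.50/3 ≈ 2084.

x = 794 px, y = 2084 px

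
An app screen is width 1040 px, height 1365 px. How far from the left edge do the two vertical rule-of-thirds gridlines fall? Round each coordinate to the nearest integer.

1040 / 3 = 346.67, so the vertical lines sit at one and two thirds of 1040.

347 px and 693 px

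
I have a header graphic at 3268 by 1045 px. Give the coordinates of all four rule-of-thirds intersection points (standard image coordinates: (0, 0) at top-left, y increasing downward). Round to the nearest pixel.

One third of 3268 is 1089.33; one third of 1045 is 348.33.
Vertical third lines at x = 1089 and x = 2179; horizontal third lines at y = 348 and y = 697.

(1089, 348), (2179, 348), (1089, 697), (2179, 697)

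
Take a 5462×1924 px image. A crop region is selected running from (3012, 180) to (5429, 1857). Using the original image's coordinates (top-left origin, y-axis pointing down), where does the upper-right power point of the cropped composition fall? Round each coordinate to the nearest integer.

Crop width = 5429 − 3012 = 2417 px; one third is 805.67 px.
Crop height = 1857 − 180 = 1677 px; one third is 559.00 px.
The upper-right point is two-thirds across and one-third down within the crop:
x = 3012 + 2 × 805.67 ≈ 4623; y = 180 + 1 × 559.00 ≈ 739.

(4623, 739)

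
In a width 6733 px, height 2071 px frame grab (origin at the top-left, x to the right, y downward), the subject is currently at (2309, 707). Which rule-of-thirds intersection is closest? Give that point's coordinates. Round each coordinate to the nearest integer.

(2244, 690)

Third lines: x ∈ {2244, 4489}, y ∈ {690, 1381}.
2309 is closer to x = 2244; 707 is closer to y = 690.
So the nearest intersection is the upper-left power point.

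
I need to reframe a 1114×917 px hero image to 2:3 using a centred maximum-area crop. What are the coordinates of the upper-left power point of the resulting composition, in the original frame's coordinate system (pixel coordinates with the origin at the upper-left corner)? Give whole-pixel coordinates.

x = 455 px, y = 306 px

1114/917 > 2/3, so the 2:3 crop keeps the full height 917 and trims width to 917 × 2/3 = 611.33 px.
Left offset = (1114 − 611.33)/2 = 251.33 px; top offset = 0.
Upper-left is one-third across and one-third down within the crop:
x = 251.33 + 1 × 611.33/3 ≈ 455; y = 0.00 + 1 × 917.00/3 ≈ 306.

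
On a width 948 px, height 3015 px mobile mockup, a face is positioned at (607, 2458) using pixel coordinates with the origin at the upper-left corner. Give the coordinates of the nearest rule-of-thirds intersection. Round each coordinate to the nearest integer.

(632, 2010)

Third lines: x ∈ {316, 632}, y ∈ {1005, 2010}.
607 is closer to x = 632; 2458 is closer to y = 2010.
So the nearest intersection is the lower-right power point.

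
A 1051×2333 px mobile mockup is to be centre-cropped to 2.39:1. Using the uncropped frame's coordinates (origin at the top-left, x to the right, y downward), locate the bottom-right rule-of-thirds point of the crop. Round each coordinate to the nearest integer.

(701, 1240)

1051/2333 < 2.39/1, so the 2.39:1 crop keeps the full width 1051 and trims height to 1051 × 1/2.39 = 439.75 px.
Top offset = (2333 − 439.75)/2 = 946.63 px; left offset = 0.
Bottom-right is two-thirds across and two-thirds down within the crop:
x = 0.00 + 2 × 1051.00/3 ≈ 701; y = 946.63 + 2 × 439.75/3 ≈ 1240.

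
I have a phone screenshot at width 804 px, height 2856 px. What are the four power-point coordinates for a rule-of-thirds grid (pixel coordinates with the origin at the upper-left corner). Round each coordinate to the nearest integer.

(268, 952), (536, 952), (268, 1904), (536, 1904)

One third of 804 is 268; one third of 2856 is 952.
Vertical third lines at x = 268 and x = 536; horizontal third lines at y = 952 and y = 1904.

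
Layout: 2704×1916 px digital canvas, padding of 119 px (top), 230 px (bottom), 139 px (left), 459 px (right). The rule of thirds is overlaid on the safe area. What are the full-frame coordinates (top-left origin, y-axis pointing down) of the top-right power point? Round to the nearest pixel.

Content width = 2704 − 139 − 459 = 2106 px; content height = 1916 − 119 − 230 = 1567 px.
Top-right is two-thirds across and one-third down within the safe area.
x = 139 + 2 × 2106/3 = 139 + 1404.00 ≈ 1543
y = 119 + 1 × 1567/3 = 119 + 522.33 ≈ 641

(1543, 641)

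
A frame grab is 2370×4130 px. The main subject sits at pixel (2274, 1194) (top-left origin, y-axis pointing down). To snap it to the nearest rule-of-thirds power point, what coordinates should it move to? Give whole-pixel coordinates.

(1580, 1377)

Third lines: x ∈ {790, 1580}, y ∈ {1377, 2753}.
2274 is closer to x = 1580; 1194 is closer to y = 1377.
So the nearest intersection is the upper-right power point.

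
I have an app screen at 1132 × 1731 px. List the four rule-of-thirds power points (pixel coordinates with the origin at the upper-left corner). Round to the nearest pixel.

(377, 577), (755, 577), (377, 1154), (755, 1154)

One third of 1132 is 377.33; one third of 1731 is 577.
Vertical third lines at x = 377 and x = 755; horizontal third lines at y = 577 and y = 1154.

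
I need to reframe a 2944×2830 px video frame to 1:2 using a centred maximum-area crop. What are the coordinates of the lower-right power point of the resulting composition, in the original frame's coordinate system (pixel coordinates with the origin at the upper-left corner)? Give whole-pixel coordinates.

2944/2830 > 1/2, so the 1:2 crop keeps the full height 2830 and trims width to 2830 × 1/2 = 1415.00 px.
Left offset = (2944 − 1415.00)/2 = 764.50 px; top offset = 0.
Lower-right is two-thirds across and two-thirds down within the crop:
x = 764.50 + 2 × 1415.00/3 ≈ 1708; y = 0.00 + 2 × 2830.00/3 ≈ 1887.

x = 1708 px, y = 1887 px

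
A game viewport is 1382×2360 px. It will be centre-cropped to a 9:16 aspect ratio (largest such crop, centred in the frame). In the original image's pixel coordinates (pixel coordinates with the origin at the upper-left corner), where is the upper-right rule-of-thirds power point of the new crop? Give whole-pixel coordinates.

x = 912 px, y = 787 px

1382/2360 > 9/16, so the 9:16 crop keeps the full height 2360 and trims width to 2360 × 9/16 = 1327.50 px.
Left offset = (1382 − 1327.50)/2 = 27.25 px; top offset = 0.
Upper-right is two-thirds across and one-third down within the crop:
x = 27.25 + 2 × 1327.50/3 ≈ 912; y = 0.00 + 1 × 2360.00/3 ≈ 787.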